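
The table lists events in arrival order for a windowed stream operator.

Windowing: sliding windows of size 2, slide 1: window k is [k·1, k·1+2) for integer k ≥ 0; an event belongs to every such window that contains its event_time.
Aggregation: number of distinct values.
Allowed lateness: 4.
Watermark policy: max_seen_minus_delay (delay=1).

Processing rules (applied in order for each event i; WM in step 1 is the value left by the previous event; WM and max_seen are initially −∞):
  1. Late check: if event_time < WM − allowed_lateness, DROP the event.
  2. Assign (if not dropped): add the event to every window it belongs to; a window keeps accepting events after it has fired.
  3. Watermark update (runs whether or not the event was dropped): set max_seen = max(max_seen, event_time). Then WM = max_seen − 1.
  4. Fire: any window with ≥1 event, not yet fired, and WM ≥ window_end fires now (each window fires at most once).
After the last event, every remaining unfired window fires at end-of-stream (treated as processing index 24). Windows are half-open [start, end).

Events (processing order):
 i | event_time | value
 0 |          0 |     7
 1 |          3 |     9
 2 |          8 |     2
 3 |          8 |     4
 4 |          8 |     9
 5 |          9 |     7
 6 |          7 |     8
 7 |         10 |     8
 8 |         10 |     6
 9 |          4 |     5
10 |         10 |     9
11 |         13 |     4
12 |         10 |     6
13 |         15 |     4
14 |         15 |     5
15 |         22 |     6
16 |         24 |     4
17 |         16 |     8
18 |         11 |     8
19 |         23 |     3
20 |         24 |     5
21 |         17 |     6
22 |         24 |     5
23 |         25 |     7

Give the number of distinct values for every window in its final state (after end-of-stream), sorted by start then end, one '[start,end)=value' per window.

[0,2)=1 [2,4)=1 [3,5)=1 [6,8)=1 [7,9)=4 [8,10)=4 [9,11)=4 [10,12)=3 [12,14)=1 [13,15)=1 [14,16)=2 [15,17)=2 [21,23)=1 [22,24)=2 [23,25)=3 [24,26)=3 [25,27)=1

i=0 t=0 v=7: → [0,2); WM=-1
i=1 t=3 v=9: → [3,5),[2,4); WM=2; [0,2) fires=1
i=2 t=8 v=2: → [8,10),[7,9); WM=7; [2,4) fires=1 [3,5) fires=1
i=3 t=8 v=4: → [8,10),[7,9); WM=7
i=4 t=8 v=9: → [8,10),[7,9); WM=7
i=5 t=9 v=7: → [9,11),[8,10); WM=8
i=6 t=7 v=8: → [7,9),[6,8); WM=8; [6,8) fires=1
i=7 t=10 v=8: → [10,12),[9,11); WM=9; [7,9) fires=4
i=8 t=10 v=6: → [10,12),[9,11); WM=9
i=9 t=4 v=5: DROP (t<9-4); WM=9
i=10 t=10 v=9: → [10,12),[9,11); WM=9
i=11 t=13 v=4: → [13,15),[12,14); WM=12; [8,10) fires=4 [9,11) fires=4 [10,12) fires=3
i=12 t=10 v=6: → [10,12),[9,11); WM=12
i=13 t=15 v=4: → [15,17),[14,16); WM=14; [12,14) fires=1
i=14 t=15 v=5: → [15,17),[14,16); WM=14
i=15 t=22 v=6: → [22,24),[21,23); WM=21; [13,15) fires=1 [14,16) fires=2 [15,17) fires=2
i=16 t=24 v=4: → [24,26),[23,25); WM=23; [21,23) fires=1
i=17 t=16 v=8: DROP (t<23-4); WM=23
i=18 t=11 v=8: DROP (t<23-4); WM=23
i=19 t=23 v=3: → [23,25),[22,24); WM=23
i=20 t=24 v=5: → [24,26),[23,25); WM=23
i=21 t=17 v=6: DROP (t<23-4); WM=23
i=22 t=24 v=5: → [24,26),[23,25); WM=23
i=23 t=25 v=7: → [25,27),[24,26); WM=24; [22,24) fires=2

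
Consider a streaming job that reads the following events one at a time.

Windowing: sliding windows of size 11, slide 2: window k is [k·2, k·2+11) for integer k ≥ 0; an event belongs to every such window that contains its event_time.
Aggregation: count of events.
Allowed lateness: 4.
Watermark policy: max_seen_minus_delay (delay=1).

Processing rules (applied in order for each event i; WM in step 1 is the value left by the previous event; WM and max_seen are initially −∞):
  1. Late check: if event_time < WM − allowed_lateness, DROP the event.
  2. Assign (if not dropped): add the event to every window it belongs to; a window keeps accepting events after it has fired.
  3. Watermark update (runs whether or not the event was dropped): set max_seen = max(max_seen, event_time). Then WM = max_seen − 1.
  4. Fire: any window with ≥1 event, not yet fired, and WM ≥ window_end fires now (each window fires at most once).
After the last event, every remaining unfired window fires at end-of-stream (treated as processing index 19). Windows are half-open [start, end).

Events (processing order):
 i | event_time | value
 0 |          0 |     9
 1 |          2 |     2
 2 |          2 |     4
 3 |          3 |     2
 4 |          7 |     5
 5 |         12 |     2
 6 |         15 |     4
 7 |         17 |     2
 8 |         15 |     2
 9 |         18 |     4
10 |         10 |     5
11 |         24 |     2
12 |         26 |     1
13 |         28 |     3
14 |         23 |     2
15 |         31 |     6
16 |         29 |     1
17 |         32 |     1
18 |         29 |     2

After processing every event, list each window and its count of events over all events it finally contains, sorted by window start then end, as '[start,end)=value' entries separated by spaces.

[0,11)=5 [2,13)=5 [4,15)=2 [6,17)=4 [8,19)=5 [10,21)=5 [12,23)=5 [14,25)=6 [16,27)=5 [18,29)=5 [20,31)=6 [22,33)=8 [24,35)=7 [26,37)=6 [28,39)=5 [30,41)=2 [32,43)=1

i=0 t=0 v=9: → [0,11); WM=-1
i=1 t=2 v=2: → [2,13),[0,11); WM=1
i=2 t=2 v=4: → [2,13),[0,11); WM=1
i=3 t=3 v=2: → [2,13),[0,11); WM=2
i=4 t=7 v=5: → [6,17),[4,15),[2,13),[0,11); WM=6
i=5 t=12 v=2: → [12,23),[10,21),[8,19),[6,17),[4,15),[2,13); WM=11; [0,11) fires=5
i=6 t=15 v=4: → [14,25),[12,23),[10,21),[8,19),[6,17); WM=14; [2,13) fires=5
i=7 t=17 v=2: → [16,27),[14,25),[12,23),[10,21),[8,19); WM=16; [4,15) fires=2
i=8 t=15 v=2: → [14,25),[12,23),[10,21),[8,19),[6,17); WM=16
i=9 t=18 v=4: → [18,29),[16,27),[14,25),[12,23),[10,21),[8,19); WM=17; [6,17) fires=4
i=10 t=10 v=5: DROP (t<17-4); WM=17
i=11 t=24 v=2: → [24,35),[22,33),[20,31),[18,29),[16,27),[14,25); WM=23; [8,19) fires=5 [10,21) fires=5 [12,23) fires=5
i=12 t=26 v=1: → [26,37),[24,35),[22,33),[20,31),[18,29),[16,27); WM=25; [14,25) fires=5
i=13 t=28 v=3: → [28,39),[26,37),[24,35),[22,33),[20,31),[18,29); WM=27; [16,27) fires=4
i=14 t=23 v=2: → [22,33),[20,31),[18,29),[16,27),[14,25); WM=27
i=15 t=31 v=6: → [30,41),[28,39),[26,37),[24,35),[22,33); WM=30; [18,29) fires=5
i=16 t=29 v=1: → [28,39),[26,37),[24,35),[22,33),[20,31); WM=30
i=17 t=32 v=1: → [32,43),[30,41),[28,39),[26,37),[24,35),[22,33); WM=31; [20,31) fires=5
i=18 t=29 v=2: → [28,39),[26,37),[24,35),[22,33),[20,31); WM=31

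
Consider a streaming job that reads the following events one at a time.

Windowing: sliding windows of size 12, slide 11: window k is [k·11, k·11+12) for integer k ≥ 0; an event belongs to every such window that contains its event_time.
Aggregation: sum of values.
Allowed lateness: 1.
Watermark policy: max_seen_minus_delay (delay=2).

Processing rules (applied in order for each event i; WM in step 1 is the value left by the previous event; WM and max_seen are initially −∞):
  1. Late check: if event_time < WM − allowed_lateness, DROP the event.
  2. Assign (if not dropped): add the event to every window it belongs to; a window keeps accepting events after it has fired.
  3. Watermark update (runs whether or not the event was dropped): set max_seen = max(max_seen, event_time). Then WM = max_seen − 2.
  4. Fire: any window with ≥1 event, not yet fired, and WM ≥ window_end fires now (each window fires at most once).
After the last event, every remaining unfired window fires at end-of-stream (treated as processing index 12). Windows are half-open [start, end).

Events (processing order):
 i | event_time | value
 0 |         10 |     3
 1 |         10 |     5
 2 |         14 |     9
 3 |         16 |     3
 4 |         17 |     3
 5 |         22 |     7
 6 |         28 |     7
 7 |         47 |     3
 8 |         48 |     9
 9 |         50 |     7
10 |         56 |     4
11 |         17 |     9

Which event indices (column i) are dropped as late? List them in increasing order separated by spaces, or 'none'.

i=0 t=10 v=3: → [0,12); WM=8
i=1 t=10 v=5: → [0,12); WM=8
i=2 t=14 v=9: → [11,23); WM=12; [0,12) fires=8
i=3 t=16 v=3: → [11,23); WM=14
i=4 t=17 v=3: → [11,23); WM=15
i=5 t=22 v=7: → [22,34),[11,23); WM=20
i=6 t=28 v=7: → [22,34); WM=26; [11,23) fires=22
i=7 t=47 v=3: → [44,56); WM=45; [22,34) fires=14
i=8 t=48 v=9: → [44,56); WM=46
i=9 t=50 v=7: → [44,56); WM=48
i=10 t=56 v=4: → [55,67); WM=54
i=11 t=17 v=9: DROP (t<54-1); WM=54

11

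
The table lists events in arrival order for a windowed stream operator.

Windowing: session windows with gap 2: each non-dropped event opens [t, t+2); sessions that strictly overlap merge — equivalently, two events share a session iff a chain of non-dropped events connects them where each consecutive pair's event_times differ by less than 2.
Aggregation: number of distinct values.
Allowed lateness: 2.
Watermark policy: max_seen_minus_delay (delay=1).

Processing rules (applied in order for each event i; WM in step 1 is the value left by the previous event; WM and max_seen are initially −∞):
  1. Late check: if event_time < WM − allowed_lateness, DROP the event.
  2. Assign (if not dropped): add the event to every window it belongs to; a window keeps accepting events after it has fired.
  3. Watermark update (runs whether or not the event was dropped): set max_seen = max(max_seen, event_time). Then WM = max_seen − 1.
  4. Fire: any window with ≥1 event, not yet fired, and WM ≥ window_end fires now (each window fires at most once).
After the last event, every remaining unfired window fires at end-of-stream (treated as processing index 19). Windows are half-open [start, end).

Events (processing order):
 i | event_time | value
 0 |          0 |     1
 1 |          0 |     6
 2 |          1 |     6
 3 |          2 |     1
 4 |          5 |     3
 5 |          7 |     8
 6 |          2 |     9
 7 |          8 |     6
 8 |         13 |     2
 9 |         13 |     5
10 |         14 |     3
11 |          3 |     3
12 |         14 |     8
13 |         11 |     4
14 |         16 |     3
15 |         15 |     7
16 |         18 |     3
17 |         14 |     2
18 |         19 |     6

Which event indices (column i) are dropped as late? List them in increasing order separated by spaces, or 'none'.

i=0 t=0 v=1: → [0,2); WM=-1
i=1 t=0 v=6: → [0,2); WM=-1
i=2 t=1 v=6: → [0,3); WM=0
i=3 t=2 v=1: → [0,4); WM=1
i=4 t=5 v=3: → [5,7); WM=4
i=5 t=7 v=8: → [7,9); WM=6
i=6 t=2 v=9: DROP (t<6-2); WM=6
i=7 t=8 v=6: → [7,10); WM=7
i=8 t=13 v=2: → [13,15); WM=12
i=9 t=13 v=5: → [13,15); WM=12
i=10 t=14 v=3: → [13,16); WM=13
i=11 t=3 v=3: DROP (t<13-2); WM=13
i=12 t=14 v=8: → [13,16); WM=13
i=13 t=11 v=4: → [11,13); WM=13
i=14 t=16 v=3: → [16,18); WM=15
i=15 t=15 v=7: → [13,18); WM=15
i=16 t=18 v=3: → [18,20); WM=17
i=17 t=14 v=2: DROP (t<17-2); WM=17
i=18 t=19 v=6: → [18,21); WM=18

6 11 17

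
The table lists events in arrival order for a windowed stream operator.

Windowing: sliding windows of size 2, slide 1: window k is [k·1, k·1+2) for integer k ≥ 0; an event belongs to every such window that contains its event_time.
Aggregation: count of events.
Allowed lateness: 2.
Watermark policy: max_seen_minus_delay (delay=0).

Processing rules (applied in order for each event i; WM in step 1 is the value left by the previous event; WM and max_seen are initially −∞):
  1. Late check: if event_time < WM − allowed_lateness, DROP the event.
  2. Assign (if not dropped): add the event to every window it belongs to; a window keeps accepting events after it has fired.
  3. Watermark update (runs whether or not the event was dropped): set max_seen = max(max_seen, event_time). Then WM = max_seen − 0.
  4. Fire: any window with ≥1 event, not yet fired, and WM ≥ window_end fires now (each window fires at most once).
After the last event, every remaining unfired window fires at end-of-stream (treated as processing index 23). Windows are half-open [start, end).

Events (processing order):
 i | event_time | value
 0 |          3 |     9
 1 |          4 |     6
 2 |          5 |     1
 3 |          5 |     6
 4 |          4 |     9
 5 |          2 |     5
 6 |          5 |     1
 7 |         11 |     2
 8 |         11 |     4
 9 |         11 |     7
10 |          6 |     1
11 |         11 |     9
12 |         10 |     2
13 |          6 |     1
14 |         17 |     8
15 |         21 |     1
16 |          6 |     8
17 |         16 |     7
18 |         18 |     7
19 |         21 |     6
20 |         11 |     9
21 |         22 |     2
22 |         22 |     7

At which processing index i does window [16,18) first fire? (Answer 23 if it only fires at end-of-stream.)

i=0 t=3 v=9: → [3,5),[2,4); WM=3
i=1 t=4 v=6: → [4,6),[3,5); WM=4; [2,4) fires=1
i=2 t=5 v=1: → [5,7),[4,6); WM=5; [3,5) fires=2
i=3 t=5 v=6: → [5,7),[4,6); WM=5
i=4 t=4 v=9: → [4,6),[3,5); WM=5
i=5 t=2 v=5: DROP (t<5-2); WM=5
i=6 t=5 v=1: → [5,7),[4,6); WM=5
i=7 t=11 v=2: → [11,13),[10,12); WM=11; [4,6) fires=5 [5,7) fires=3
i=8 t=11 v=4: → [11,13),[10,12); WM=11
i=9 t=11 v=7: → [11,13),[10,12); WM=11
i=10 t=6 v=1: DROP (t<11-2); WM=11
i=11 t=11 v=9: → [11,13),[10,12); WM=11
i=12 t=10 v=2: → [10,12),[9,11); WM=11; [9,11) fires=1
i=13 t=6 v=1: DROP (t<11-2); WM=11
i=14 t=17 v=8: → [17,19),[16,18); WM=17; [10,12) fires=5 [11,13) fires=4
i=15 t=21 v=1: → [21,23),[20,22); WM=21; [16,18) fires=1 [17,19) fires=1
i=16 t=6 v=8: DROP (t<21-2); WM=21
i=17 t=16 v=7: DROP (t<21-2); WM=21
i=18 t=18 v=7: DROP (t<21-2); WM=21
i=19 t=21 v=6: → [21,23),[20,22); WM=21
i=20 t=11 v=9: DROP (t<21-2); WM=21
i=21 t=22 v=2: → [22,24),[21,23); WM=22; [20,22) fires=2
i=22 t=22 v=7: → [22,24),[21,23); WM=22

15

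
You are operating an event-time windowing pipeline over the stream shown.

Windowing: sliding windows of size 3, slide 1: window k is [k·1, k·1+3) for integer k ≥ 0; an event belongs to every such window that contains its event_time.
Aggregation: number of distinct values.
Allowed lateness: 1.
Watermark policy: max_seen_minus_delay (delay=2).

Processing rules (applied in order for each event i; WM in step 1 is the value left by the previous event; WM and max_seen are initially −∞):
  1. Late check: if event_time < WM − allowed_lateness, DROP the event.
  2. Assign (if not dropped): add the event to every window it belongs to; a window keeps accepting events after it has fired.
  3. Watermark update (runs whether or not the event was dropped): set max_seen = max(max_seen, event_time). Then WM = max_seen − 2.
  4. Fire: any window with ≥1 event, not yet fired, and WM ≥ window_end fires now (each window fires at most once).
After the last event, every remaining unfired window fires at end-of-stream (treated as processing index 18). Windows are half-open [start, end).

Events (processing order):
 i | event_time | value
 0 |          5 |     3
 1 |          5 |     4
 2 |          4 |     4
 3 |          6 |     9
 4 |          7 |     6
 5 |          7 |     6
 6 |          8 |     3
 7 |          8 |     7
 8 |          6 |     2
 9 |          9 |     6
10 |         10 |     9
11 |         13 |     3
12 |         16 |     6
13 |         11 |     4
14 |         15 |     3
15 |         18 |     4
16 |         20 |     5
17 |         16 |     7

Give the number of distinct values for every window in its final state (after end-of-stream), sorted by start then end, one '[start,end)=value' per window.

[2,5)=1 [3,6)=2 [4,7)=4 [5,8)=5 [6,9)=5 [7,10)=3 [8,11)=4 [9,12)=2 [10,13)=1 [11,14)=1 [12,15)=1 [13,16)=1 [14,17)=2 [15,18)=2 [16,19)=2 [17,20)=1 [18,21)=2 [19,22)=1 [20,23)=1

i=0 t=5 v=3: → [5,8),[4,7),[3,6); WM=3
i=1 t=5 v=4: → [5,8),[4,7),[3,6); WM=3
i=2 t=4 v=4: → [4,7),[3,6),[2,5); WM=3
i=3 t=6 v=9: → [6,9),[5,8),[4,7); WM=4
i=4 t=7 v=6: → [7,10),[6,9),[5,8); WM=5; [2,5) fires=1
i=5 t=7 v=6: → [7,10),[6,9),[5,8); WM=5
i=6 t=8 v=3: → [8,11),[7,10),[6,9); WM=6; [3,6) fires=2
i=7 t=8 v=7: → [8,11),[7,10),[6,9); WM=6
i=8 t=6 v=2: → [6,9),[5,8),[4,7); WM=6
i=9 t=9 v=6: → [9,12),[8,11),[7,10); WM=7; [4,7) fires=4
i=10 t=10 v=9: → [10,13),[9,12),[8,11); WM=8; [5,8) fires=5
i=11 t=13 v=3: → [13,16),[12,15),[11,14); WM=11; [6,9) fires=5 [7,10) fires=3 [8,11) fires=4
i=12 t=16 v=6: → [16,19),[15,18),[14,17); WM=14; [9,12) fires=2 [10,13) fires=1 [11,14) fires=1
i=13 t=11 v=4: DROP (t<14-1); WM=14
i=14 t=15 v=3: → [15,18),[14,17),[13,16); WM=14
i=15 t=18 v=4: → [18,21),[17,20),[16,19); WM=16; [12,15) fires=1 [13,16) fires=1
i=16 t=20 v=5: → [20,23),[19,22),[18,21); WM=18; [14,17) fires=2 [15,18) fires=2
i=17 t=16 v=7: DROP (t<18-1); WM=18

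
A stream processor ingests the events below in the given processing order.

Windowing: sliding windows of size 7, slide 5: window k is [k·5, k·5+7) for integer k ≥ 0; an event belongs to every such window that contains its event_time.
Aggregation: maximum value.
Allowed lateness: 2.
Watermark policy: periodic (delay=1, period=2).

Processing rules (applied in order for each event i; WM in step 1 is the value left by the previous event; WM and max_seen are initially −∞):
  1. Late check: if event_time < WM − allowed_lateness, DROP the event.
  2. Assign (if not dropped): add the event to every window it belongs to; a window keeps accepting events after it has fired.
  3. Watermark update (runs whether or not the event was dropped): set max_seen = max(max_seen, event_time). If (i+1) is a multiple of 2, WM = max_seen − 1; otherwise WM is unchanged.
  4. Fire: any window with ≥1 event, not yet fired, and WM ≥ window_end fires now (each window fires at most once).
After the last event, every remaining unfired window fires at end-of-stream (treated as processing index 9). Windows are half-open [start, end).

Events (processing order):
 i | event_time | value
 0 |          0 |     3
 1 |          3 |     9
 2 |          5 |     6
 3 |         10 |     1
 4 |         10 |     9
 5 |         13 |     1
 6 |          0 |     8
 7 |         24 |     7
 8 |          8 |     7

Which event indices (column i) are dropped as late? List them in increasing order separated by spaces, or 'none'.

6 8

i=0 t=0 v=3: → [0,7); WM=−∞
i=1 t=3 v=9: → [0,7); WM=2
i=2 t=5 v=6: → [5,12),[0,7); WM=2
i=3 t=10 v=1: → [10,17),[5,12); WM=9; [0,7) fires=9
i=4 t=10 v=9: → [10,17),[5,12); WM=9
i=5 t=13 v=1: → [10,17); WM=12; [5,12) fires=9
i=6 t=0 v=8: DROP (t<12-2); WM=12
i=7 t=24 v=7: → [20,27); WM=23; [10,17) fires=9
i=8 t=8 v=7: DROP (t<23-2); WM=23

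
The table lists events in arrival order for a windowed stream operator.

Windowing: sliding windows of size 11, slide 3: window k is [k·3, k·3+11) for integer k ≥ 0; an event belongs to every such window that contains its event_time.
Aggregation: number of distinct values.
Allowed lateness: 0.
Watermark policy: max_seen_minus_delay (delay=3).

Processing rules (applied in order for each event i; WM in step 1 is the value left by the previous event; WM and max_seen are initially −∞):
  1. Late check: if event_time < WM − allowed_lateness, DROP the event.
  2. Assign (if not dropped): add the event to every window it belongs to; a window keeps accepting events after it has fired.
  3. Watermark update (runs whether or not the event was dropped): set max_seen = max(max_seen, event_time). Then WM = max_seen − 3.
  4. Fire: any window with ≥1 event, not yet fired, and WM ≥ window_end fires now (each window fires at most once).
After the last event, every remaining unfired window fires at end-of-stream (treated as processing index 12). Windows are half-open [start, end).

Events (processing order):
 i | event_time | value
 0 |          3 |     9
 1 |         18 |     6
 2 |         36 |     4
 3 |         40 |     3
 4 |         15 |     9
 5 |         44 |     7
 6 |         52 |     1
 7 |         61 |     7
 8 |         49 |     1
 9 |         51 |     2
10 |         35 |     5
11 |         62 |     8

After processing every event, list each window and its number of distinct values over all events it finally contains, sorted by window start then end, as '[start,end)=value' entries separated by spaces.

i=0 t=3 v=9: → [3,14),[0,11); WM=0
i=1 t=18 v=6: → [18,29),[15,26),[12,23),[9,20); WM=15; [0,11) fires=1 [3,14) fires=1
i=2 t=36 v=4: → [36,47),[33,44),[30,41),[27,38); WM=33; [9,20) fires=1 [12,23) fires=1 [15,26) fires=1 [18,29) fires=1
i=3 t=40 v=3: → [39,50),[36,47),[33,44),[30,41); WM=37
i=4 t=15 v=9: DROP (t<37-0); WM=37
i=5 t=44 v=7: → [42,53),[39,50),[36,47); WM=41; [27,38) fires=1 [30,41) fires=2
i=6 t=52 v=1: → [51,62),[48,59),[45,56),[42,53); WM=49; [33,44) fires=2 [36,47) fires=3
i=7 t=61 v=7: → [60,71),[57,68),[54,65),[51,62); WM=58; [39,50) fires=2 [42,53) fires=2 [45,56) fires=1
i=8 t=49 v=1: DROP (t<58-0); WM=58
i=9 t=51 v=2: DROP (t<58-0); WM=58
i=10 t=35 v=5: DROP (t<58-0); WM=58
i=11 t=62 v=8: → [60,71),[57,68),[54,65); WM=59; [48,59) fires=1

[0,11)=1 [3,14)=1 [9,20)=1 [12,23)=1 [15,26)=1 [18,29)=1 [27,38)=1 [30,41)=2 [33,44)=2 [36,47)=3 [39,50)=2 [42,53)=2 [45,56)=1 [48,59)=1 [51,62)=2 [54,65)=2 [57,68)=2 [60,71)=2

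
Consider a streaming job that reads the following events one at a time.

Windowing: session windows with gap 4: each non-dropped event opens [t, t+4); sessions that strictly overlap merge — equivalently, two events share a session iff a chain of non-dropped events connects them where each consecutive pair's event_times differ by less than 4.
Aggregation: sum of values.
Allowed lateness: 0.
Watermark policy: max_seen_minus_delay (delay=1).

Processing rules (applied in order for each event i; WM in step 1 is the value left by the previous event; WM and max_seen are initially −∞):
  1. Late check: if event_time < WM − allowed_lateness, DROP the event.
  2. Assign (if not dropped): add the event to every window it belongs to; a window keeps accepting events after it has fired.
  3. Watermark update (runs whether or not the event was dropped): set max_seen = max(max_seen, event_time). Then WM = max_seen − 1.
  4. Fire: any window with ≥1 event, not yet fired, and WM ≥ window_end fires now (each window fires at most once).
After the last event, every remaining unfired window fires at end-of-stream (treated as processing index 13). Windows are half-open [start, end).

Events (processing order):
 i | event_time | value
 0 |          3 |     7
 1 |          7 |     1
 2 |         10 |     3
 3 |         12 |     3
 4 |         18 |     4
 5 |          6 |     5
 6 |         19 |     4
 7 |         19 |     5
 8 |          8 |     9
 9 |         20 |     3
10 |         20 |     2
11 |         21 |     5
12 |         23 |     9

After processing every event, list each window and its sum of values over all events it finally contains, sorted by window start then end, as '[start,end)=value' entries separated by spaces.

[3,7)=7 [7,16)=7 [18,27)=32

i=0 t=3 v=7: → [3,7); WM=2
i=1 t=7 v=1: → [7,11); WM=6
i=2 t=10 v=3: → [7,14); WM=9
i=3 t=12 v=3: → [7,16); WM=11
i=4 t=18 v=4: → [18,22); WM=17
i=5 t=6 v=5: DROP (t<17-0); WM=17
i=6 t=19 v=4: → [18,23); WM=18
i=7 t=19 v=5: → [18,23); WM=18
i=8 t=8 v=9: DROP (t<18-0); WM=18
i=9 t=20 v=3: → [18,24); WM=19
i=10 t=20 v=2: → [18,24); WM=19
i=11 t=21 v=5: → [18,25); WM=20
i=12 t=23 v=9: → [18,27); WM=22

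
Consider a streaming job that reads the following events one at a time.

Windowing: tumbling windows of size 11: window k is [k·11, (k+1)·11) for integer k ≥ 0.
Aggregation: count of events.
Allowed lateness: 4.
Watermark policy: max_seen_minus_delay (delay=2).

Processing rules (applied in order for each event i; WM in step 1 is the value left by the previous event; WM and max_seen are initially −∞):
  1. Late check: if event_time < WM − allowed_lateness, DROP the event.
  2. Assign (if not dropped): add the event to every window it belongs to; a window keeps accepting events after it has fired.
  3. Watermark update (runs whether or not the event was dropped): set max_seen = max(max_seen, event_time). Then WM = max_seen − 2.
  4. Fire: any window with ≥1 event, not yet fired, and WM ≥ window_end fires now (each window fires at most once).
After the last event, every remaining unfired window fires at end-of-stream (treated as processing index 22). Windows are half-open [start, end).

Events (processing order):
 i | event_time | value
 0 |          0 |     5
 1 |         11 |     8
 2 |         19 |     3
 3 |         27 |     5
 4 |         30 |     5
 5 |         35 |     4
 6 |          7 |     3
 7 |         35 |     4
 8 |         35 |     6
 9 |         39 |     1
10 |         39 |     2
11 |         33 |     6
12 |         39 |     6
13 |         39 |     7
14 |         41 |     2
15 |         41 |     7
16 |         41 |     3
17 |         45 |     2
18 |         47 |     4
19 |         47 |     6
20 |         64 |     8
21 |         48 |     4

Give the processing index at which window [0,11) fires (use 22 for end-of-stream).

i=0 t=0 v=5: → [0,11); WM=-2
i=1 t=11 v=8: → [11,22); WM=9
i=2 t=19 v=3: → [11,22); WM=17; [0,11) fires=1
i=3 t=27 v=5: → [22,33); WM=25; [11,22) fires=2
i=4 t=30 v=5: → [22,33); WM=28
i=5 t=35 v=4: → [33,44); WM=33; [22,33) fires=2
i=6 t=7 v=3: DROP (t<33-4); WM=33
i=7 t=35 v=4: → [33,44); WM=33
i=8 t=35 v=6: → [33,44); WM=33
i=9 t=39 v=1: → [33,44); WM=37
i=10 t=39 v=2: → [33,44); WM=37
i=11 t=33 v=6: → [33,44); WM=37
i=12 t=39 v=6: → [33,44); WM=37
i=13 t=39 v=7: → [33,44); WM=37
i=14 t=41 v=2: → [33,44); WM=39
i=15 t=41 v=7: → [33,44); WM=39
i=16 t=41 v=3: → [33,44); WM=39
i=17 t=45 v=2: → [44,55); WM=43
i=18 t=47 v=4: → [44,55); WM=45; [33,44) fires=11
i=19 t=47 v=6: → [44,55); WM=45
i=20 t=64 v=8: → [55,66); WM=62; [44,55) fires=3
i=21 t=48 v=4: DROP (t<62-4); WM=62

2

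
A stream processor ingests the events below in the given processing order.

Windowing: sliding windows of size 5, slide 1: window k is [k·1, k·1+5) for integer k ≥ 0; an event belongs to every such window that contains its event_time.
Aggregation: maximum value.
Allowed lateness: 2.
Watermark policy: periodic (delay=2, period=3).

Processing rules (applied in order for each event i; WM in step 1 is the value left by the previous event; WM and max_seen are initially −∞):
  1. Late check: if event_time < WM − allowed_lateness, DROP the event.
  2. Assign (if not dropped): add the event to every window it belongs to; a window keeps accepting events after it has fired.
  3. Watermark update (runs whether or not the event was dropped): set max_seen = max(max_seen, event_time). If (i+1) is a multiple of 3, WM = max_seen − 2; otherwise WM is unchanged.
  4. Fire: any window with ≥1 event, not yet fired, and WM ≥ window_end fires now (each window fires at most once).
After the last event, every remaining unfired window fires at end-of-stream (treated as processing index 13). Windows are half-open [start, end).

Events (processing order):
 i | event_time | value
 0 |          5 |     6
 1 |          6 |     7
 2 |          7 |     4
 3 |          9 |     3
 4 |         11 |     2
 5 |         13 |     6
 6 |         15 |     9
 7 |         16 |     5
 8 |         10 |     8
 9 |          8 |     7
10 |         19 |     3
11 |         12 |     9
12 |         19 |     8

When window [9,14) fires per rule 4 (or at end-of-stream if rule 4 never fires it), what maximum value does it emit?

i=0 t=5 v=6: → [5,10),[4,9),[3,8),[2,7),[1,6); WM=−∞
i=1 t=6 v=7: → [6,11),[5,10),[4,9),[3,8),[2,7); WM=−∞
i=2 t=7 v=4: → [7,12),[6,11),[5,10),[4,9),[3,8); WM=5
i=3 t=9 v=3: → [9,14),[8,13),[7,12),[6,11),[5,10); WM=5
i=4 t=11 v=2: → [11,16),[10,15),[9,14),[8,13),[7,12); WM=5
i=5 t=13 v=6: → [13,18),[12,17),[11,16),[10,15),[9,14); WM=11; [1,6) fires=6 [2,7) fires=7 [3,8) fires=7 [4,9) fires=7 [5,10) fires=7 [6,11) fires=7
i=6 t=15 v=9: → [15,20),[14,19),[13,18),[12,17),[11,16); WM=11
i=7 t=16 v=5: → [16,21),[15,20),[14,19),[13,18),[12,17); WM=11
i=8 t=10 v=8: → [10,15),[9,14),[8,13),[7,12),[6,11); WM=14; [7,12) fires=8 [8,13) fires=8 [9,14) fires=8
i=9 t=8 v=7: DROP (t<14-2); WM=14
i=10 t=19 v=3: → [19,24),[18,23),[17,22),[16,21),[15,20); WM=14
i=11 t=12 v=9: → [12,17),[11,16),[10,15),[9,14),[8,13); WM=17; [10,15) fires=9 [11,16) fires=9 [12,17) fires=9
i=12 t=19 v=8: → [19,24),[18,23),[17,22),[16,21),[15,20); WM=17

8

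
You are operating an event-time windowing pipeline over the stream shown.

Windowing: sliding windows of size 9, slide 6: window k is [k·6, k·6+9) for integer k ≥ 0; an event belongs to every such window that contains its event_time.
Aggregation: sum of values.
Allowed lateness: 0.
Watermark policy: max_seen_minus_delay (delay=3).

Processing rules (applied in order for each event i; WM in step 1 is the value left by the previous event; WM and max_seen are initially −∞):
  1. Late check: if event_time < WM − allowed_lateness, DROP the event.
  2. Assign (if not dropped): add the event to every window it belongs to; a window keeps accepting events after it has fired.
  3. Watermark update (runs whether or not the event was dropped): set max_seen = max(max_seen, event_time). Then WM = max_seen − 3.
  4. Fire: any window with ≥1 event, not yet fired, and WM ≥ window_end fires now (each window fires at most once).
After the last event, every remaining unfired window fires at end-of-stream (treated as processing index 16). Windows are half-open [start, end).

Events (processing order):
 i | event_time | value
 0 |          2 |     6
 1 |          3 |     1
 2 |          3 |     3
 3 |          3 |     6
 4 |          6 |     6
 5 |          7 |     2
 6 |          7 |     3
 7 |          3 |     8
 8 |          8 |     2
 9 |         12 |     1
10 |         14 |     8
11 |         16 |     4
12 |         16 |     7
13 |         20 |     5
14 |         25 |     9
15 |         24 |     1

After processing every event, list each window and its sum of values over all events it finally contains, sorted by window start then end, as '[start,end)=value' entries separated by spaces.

i=0 t=2 v=6: → [0,9); WM=-1
i=1 t=3 v=1: → [0,9); WM=0
i=2 t=3 v=3: → [0,9); WM=0
i=3 t=3 v=6: → [0,9); WM=0
i=4 t=6 v=6: → [6,15),[0,9); WM=3
i=5 t=7 v=2: → [6,15),[0,9); WM=4
i=6 t=7 v=3: → [6,15),[0,9); WM=4
i=7 t=3 v=8: DROP (t<4-0); WM=4
i=8 t=8 v=2: → [6,15),[0,9); WM=5
i=9 t=12 v=1: → [12,21),[6,15); WM=9; [0,9) fires=29
i=10 t=14 v=8: → [12,21),[6,15); WM=11
i=11 t=16 v=4: → [12,21); WM=13
i=12 t=16 v=7: → [12,21); WM=13
i=13 t=20 v=5: → [18,27),[12,21); WM=17; [6,15) fires=22
i=14 t=25 v=9: → [24,33),[18,27); WM=22; [12,21) fires=25
i=15 t=24 v=1: → [24,33),[18,27); WM=22

[0,9)=29 [6,15)=22 [12,21)=25 [18,27)=15 [24,33)=10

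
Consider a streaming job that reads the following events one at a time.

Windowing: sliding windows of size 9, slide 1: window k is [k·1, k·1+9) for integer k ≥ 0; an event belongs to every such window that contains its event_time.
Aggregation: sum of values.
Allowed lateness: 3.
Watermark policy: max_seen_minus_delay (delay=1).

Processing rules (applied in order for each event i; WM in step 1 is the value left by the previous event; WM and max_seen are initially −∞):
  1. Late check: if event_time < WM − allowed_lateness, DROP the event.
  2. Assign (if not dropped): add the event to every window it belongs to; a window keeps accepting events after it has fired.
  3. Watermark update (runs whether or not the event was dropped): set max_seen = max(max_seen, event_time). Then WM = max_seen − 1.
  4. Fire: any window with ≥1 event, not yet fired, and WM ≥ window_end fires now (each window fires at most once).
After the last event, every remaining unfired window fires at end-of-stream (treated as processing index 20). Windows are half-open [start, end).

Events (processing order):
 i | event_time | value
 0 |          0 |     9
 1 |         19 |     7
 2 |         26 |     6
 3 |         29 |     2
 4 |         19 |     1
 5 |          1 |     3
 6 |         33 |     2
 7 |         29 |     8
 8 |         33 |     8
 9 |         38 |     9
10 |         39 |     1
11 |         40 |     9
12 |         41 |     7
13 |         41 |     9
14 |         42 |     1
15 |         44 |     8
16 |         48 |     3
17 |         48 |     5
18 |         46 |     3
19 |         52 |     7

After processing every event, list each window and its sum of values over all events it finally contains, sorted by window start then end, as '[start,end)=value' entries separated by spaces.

i=0 t=0 v=9: → [0,9); WM=-1
i=1 t=19 v=7: → [19,28),[18,27),[17,26),[16,25),[15,24),[14,23),[13,22),[12,21),[11,20); WM=18; [0,9) fires=9
i=2 t=26 v=6: → [26,35),[25,34),[24,33),[23,32),[22,31),[21,30),[20,29),[19,28),[18,27); WM=25; [11,20) fires=7 [12,21) fires=7 [13,22) fires=7 [14,23) fires=7 [15,24) fires=7 [16,25) fires=7
i=3 t=29 v=2: → [29,38),[28,37),[27,36),[26,35),[25,34),[24,33),[23,32),[22,31),[21,30); WM=28; [17,26) fires=7 [18,27) fires=13 [19,28) fires=13
i=4 t=19 v=1: DROP (t<28-3); WM=28
i=5 t=1 v=3: DROP (t<28-3); WM=28
i=6 t=33 v=2: → [33,42),[32,41),[31,40),[30,39),[29,38),[28,37),[27,36),[26,35),[25,34); WM=32; [20,29) fires=6 [21,30) fires=8 [22,31) fires=8 [23,32) fires=8
i=7 t=29 v=8: → [29,38),[28,37),[27,36),[26,35),[25,34),[24,33),[23,32),[22,31),[21,30); WM=32
i=8 t=33 v=8: → [33,42),[32,41),[31,40),[30,39),[29,38),[28,37),[27,36),[26,35),[25,34); WM=32
i=9 t=38 v=9: → [38,47),[37,46),[36,45),[35,44),[34,43),[33,42),[32,41),[31,40),[30,39); WM=37; [24,33) fires=16 [25,34) fires=26 [26,35) fires=26 [27,36) fires=20 [28,37) fires=20
i=10 t=39 v=1: → [39,48),[38,47),[37,46),[36,45),[35,44),[34,43),[33,42),[32,41),[31,40); WM=38; [29,38) fires=20
i=11 t=40 v=9: → [40,49),[39,48),[38,47),[37,46),[36,45),[35,44),[34,43),[33,42),[32,41); WM=39; [30,39) fires=19
i=12 t=41 v=7: → [41,50),[40,49),[39,48),[38,47),[37,46),[36,45),[35,44),[34,43),[33,42); WM=40; [31,40) fires=20
i=13 t=41 v=9: → [41,50),[40,49),[39,48),[38,47),[37,46),[36,45),[35,44),[34,43),[33,42); WM=40
i=14 t=42 v=1: → [42,51),[41,50),[40,49),[39,48),[38,47),[37,46),[36,45),[35,44),[34,43); WM=41; [32,41) fires=29
i=15 t=44 v=8: → [44,53),[43,52),[42,51),[41,50),[40,49),[39,48),[38,47),[37,46),[36,45); WM=43; [33,42) fires=45 [34,43) fires=36
i=16 t=48 v=3: → [48,57),[47,56),[46,55),[45,54),[44,53),[43,52),[42,51),[41,50),[40,49); WM=47; [35,44) fires=36 [36,45) fires=44 [37,46) fires=44 [38,47) fires=44
i=17 t=48 v=5: → [48,57),[47,56),[46,55),[45,54),[44,53),[43,52),[42,51),[41,50),[40,49); WM=47
i=18 t=46 v=3: → [46,55),[45,54),[44,53),[43,52),[42,51),[41,50),[40,49),[39,48),[38,47); WM=47
i=19 t=52 v=7: → [52,61),[51,60),[50,59),[49,58),[48,57),[47,56),[46,55),[45,54),[44,53); WM=51; [39,48) fires=38 [40,49) fires=45 [41,50) fires=36 [42,51) fires=20

[0,9)=9 [11,20)=7 [12,21)=7 [13,22)=7 [14,23)=7 [15,24)=7 [16,25)=7 [17,26)=7 [18,27)=13 [19,28)=13 [20,29)=6 [21,30)=16 [22,31)=16 [23,32)=16 [24,33)=16 [25,34)=26 [26,35)=26 [27,36)=20 [28,37)=20 [29,38)=20 [30,39)=19 [31,40)=20 [32,41)=29 [33,42)=45 [34,43)=36 [35,44)=36 [36,45)=44 [37,46)=44 [38,47)=47 [39,48)=38 [40,49)=45 [41,50)=36 [42,51)=20 [43,52)=19 [44,53)=26 [45,54)=18 [46,55)=18 [47,56)=15 [48,57)=15 [49,58)=7 [50,59)=7 [51,60)=7 [52,61)=7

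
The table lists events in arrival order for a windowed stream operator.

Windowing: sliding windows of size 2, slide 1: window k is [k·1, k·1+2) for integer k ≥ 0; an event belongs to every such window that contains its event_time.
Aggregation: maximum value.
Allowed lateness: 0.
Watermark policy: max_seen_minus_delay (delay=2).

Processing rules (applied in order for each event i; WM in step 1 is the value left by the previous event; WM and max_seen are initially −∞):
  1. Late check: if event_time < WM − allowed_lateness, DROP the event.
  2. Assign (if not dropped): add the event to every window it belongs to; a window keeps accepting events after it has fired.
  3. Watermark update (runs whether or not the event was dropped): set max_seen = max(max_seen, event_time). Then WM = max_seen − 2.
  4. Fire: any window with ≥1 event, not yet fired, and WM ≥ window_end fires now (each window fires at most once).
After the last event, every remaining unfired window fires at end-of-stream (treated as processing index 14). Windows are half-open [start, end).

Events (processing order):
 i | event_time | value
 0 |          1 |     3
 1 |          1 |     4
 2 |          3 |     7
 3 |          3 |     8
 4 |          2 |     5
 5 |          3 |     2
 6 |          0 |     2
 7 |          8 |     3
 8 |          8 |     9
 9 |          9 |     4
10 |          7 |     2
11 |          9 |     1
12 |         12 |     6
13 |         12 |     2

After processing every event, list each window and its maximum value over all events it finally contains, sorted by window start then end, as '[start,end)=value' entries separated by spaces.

i=0 t=1 v=3: → [1,3),[0,2); WM=-1
i=1 t=1 v=4: → [1,3),[0,2); WM=-1
i=2 t=3 v=7: → [3,5),[2,4); WM=1
i=3 t=3 v=8: → [3,5),[2,4); WM=1
i=4 t=2 v=5: → [2,4),[1,3); WM=1
i=5 t=3 v=2: → [3,5),[2,4); WM=1
i=6 t=0 v=2: DROP (t<1-0); WM=1
i=7 t=8 v=3: → [8,10),[7,9); WM=6; [0,2) fires=4 [1,3) fires=5 [2,4) fires=8 [3,5) fires=8
i=8 t=8 v=9: → [8,10),[7,9); WM=6
i=9 t=9 v=4: → [9,11),[8,10); WM=7
i=10 t=7 v=2: → [7,9),[6,8); WM=7
i=11 t=9 v=1: → [9,11),[8,10); WM=7
i=12 t=12 v=6: → [12,14),[11,13); WM=10; [6,8) fires=2 [7,9) fires=9 [8,10) fires=9
i=13 t=12 v=2: → [12,14),[11,13); WM=10

[0,2)=4 [1,3)=5 [2,4)=8 [3,5)=8 [6,8)=2 [7,9)=9 [8,10)=9 [9,11)=4 [11,13)=6 [12,14)=6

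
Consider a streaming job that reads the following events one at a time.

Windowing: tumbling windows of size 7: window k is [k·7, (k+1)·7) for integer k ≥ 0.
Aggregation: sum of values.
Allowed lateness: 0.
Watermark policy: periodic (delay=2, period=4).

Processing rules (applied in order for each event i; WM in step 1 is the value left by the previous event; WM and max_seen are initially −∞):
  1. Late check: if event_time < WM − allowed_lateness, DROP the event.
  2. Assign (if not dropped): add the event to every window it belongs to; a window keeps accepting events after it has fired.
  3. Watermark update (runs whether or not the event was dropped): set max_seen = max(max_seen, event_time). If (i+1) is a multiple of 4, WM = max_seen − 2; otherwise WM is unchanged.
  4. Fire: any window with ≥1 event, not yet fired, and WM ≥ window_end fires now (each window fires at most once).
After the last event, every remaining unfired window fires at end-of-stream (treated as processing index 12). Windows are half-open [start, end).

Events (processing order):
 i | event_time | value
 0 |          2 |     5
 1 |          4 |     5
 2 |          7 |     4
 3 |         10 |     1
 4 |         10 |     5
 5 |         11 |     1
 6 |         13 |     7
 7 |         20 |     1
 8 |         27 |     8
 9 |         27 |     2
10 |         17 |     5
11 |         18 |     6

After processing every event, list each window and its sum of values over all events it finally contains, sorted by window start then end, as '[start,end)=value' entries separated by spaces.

[0,7)=10 [7,14)=18 [14,21)=7 [21,28)=10

i=0 t=2 v=5: → [0,7); WM=−∞
i=1 t=4 v=5: → [0,7); WM=−∞
i=2 t=7 v=4: → [7,14); WM=−∞
i=3 t=10 v=1: → [7,14); WM=8; [0,7) fires=10
i=4 t=10 v=5: → [7,14); WM=8
i=5 t=11 v=1: → [7,14); WM=8
i=6 t=13 v=7: → [7,14); WM=8
i=7 t=20 v=1: → [14,21); WM=18; [7,14) fires=18
i=8 t=27 v=8: → [21,28); WM=18
i=9 t=27 v=2: → [21,28); WM=18
i=10 t=17 v=5: DROP (t<18-0); WM=18
i=11 t=18 v=6: → [14,21); WM=25; [14,21) fires=7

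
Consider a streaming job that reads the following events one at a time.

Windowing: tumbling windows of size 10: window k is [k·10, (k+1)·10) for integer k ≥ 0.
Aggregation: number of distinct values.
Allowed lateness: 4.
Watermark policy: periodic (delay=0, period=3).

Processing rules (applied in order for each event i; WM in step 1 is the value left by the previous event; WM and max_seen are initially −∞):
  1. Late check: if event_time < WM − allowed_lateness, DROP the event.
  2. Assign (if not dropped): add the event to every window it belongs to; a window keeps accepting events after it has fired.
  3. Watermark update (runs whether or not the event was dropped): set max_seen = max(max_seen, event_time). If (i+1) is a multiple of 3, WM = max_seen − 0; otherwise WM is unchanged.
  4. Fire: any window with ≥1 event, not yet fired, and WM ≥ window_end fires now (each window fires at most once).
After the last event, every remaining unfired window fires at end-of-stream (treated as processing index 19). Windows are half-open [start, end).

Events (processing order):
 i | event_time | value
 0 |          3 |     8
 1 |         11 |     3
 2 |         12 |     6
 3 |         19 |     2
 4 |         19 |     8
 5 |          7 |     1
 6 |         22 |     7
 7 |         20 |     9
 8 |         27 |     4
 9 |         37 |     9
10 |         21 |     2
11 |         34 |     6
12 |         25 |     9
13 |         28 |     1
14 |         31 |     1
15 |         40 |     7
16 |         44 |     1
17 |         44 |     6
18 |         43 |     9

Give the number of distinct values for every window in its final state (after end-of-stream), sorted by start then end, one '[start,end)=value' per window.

[0,10)=1 [10,20)=4 [20,30)=3 [30,40)=2 [40,50)=4

i=0 t=3 v=8: → [0,10); WM=−∞
i=1 t=11 v=3: → [10,20); WM=−∞
i=2 t=12 v=6: → [10,20); WM=12; [0,10) fires=1
i=3 t=19 v=2: → [10,20); WM=12
i=4 t=19 v=8: → [10,20); WM=12
i=5 t=7 v=1: DROP (t<12-4); WM=19
i=6 t=22 v=7: → [20,30); WM=19
i=7 t=20 v=9: → [20,30); WM=19
i=8 t=27 v=4: → [20,30); WM=27; [10,20) fires=4
i=9 t=37 v=9: → [30,40); WM=27
i=10 t=21 v=2: DROP (t<27-4); WM=27
i=11 t=34 v=6: → [30,40); WM=37; [20,30) fires=3
i=12 t=25 v=9: DROP (t<37-4); WM=37
i=13 t=28 v=1: DROP (t<37-4); WM=37
i=14 t=31 v=1: DROP (t<37-4); WM=37
i=15 t=40 v=7: → [40,50); WM=37
i=16 t=44 v=1: → [40,50); WM=37
i=17 t=44 v=6: → [40,50); WM=44; [30,40) fires=2
i=18 t=43 v=9: → [40,50); WM=44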